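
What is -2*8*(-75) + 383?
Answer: 1583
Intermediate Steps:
-2*8*(-75) + 383 = -16*(-75) + 383 = 1200 + 383 = 1583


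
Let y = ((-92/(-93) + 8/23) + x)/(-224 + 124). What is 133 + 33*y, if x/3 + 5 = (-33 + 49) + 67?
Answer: 1972827/35650 ≈ 55.339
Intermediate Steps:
x = 234 (x = -15 + 3*((-33 + 49) + 67) = -15 + 3*(16 + 67) = -15 + 3*83 = -15 + 249 = 234)
y = -251693/106950 (y = ((-92/(-93) + 8/23) + 234)/(-224 + 124) = ((-92*(-1/93) + 8*(1/23)) + 234)/(-100) = ((92/93 + 8/23) + 234)*(-1/100) = (2860/2139 + 234)*(-1/100) = (503386/2139)*(-1/100) = -251693/106950 ≈ -2.3534)
133 + 33*y = 133 + 33*(-251693/106950) = 133 - 2768623/35650 = 1972827/35650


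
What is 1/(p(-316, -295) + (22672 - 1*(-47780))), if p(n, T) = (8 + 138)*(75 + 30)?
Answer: 1/85782 ≈ 1.1657e-5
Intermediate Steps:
p(n, T) = 15330 (p(n, T) = 146*105 = 15330)
1/(p(-316, -295) + (22672 - 1*(-47780))) = 1/(15330 + (22672 - 1*(-47780))) = 1/(15330 + (22672 + 47780)) = 1/(15330 + 70452) = 1/85782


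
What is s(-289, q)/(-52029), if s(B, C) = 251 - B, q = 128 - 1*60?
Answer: -20/1927 ≈ -0.010379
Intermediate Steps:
q = 68 (q = 128 - 60 = 68)
s(-289, q)/(-52029) = (251 - 1*(-289))/(-52029) = (251 + 289)*(-1/52029) = 540*(-1/52029) = -20/1927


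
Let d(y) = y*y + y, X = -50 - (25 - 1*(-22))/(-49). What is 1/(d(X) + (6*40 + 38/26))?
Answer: 31213/81073345 ≈ 0.00038500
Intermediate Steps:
X = -2403/49 (X = -50 - (25 + 22)*(-1)/49 = -50 - 47*(-1)/49 = -50 - 1*(-47/49) = -50 + 47/49 = -2403/49 ≈ -49.041)
d(y) = y + y² (d(y) = y² + y = y + y²)
1/(d(X) + (6*40 + 38/26)) = 1/(-2403*(1 - 2403/49)/49 + (6*40 + 38/26)) = 1/(-2403/49*(-2354/49) + (240 + 38*(1/26))) = 1/(5656662/2401 + (240 + 19/13)) = 1/(5656662/2401 + 3139/13) = 1/(81073345/31213) = 31213/81073345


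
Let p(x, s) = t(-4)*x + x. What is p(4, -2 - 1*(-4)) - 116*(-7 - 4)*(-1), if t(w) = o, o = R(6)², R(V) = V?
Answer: -1128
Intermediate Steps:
o = 36 (o = 6² = 36)
t(w) = 36
p(x, s) = 37*x (p(x, s) = 36*x + x = 37*x)
p(4, -2 - 1*(-4)) - 116*(-7 - 4)*(-1) = 37*4 - 116*(-7 - 4)*(-1) = 148 - (-1276)*(-1) = 148 - 116*11 = 148 - 1276 = -1128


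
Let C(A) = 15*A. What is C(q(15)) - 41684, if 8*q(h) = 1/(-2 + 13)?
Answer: -3668177/88 ≈ -41684.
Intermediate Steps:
q(h) = 1/88 (q(h) = 1/(8*(-2 + 13)) = (1/8)/11 = (1/8)*(1/11) = 1/88)
C(q(15)) - 41684 = 15*(1/88) - 41684 = 15/88 - 41684 = -3668177/88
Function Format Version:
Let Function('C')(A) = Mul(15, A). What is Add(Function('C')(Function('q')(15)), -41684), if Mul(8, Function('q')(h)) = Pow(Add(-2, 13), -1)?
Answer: Rational(-3668177, 88) ≈ -41684.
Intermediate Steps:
Function('q')(h) = Rational(1, 88) (Function('q')(h) = Mul(Rational(1, 8), Pow(Add(-2, 13), -1)) = Mul(Rational(1, 8), Pow(11, -1)) = Mul(Rational(1, 8), Rational(1, 11)) = Rational(1, 88))
Add(Function('C')(Function('q')(15)), -41684) = Add(Mul(15, Rational(1, 88)), -41684) = Add(Rational(15, 88), -41684) = Rational(-3668177, 88)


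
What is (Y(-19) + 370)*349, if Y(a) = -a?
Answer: 135761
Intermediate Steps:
(Y(-19) + 370)*349 = (-1*(-19) + 370)*349 = (19 + 370)*349 = 389*349 = 135761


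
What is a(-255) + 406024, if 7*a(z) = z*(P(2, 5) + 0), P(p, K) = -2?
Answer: 2842678/7 ≈ 4.0610e+5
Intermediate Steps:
a(z) = -2*z/7 (a(z) = (z*(-2 + 0))/7 = (z*(-2))/7 = (-2*z)/7 = -2*z/7)
a(-255) + 406024 = -2/7*(-255) + 406024 = 510/7 + 406024 = 2842678/7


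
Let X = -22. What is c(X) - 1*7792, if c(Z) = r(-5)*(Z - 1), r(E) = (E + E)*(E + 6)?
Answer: -7562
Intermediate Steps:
r(E) = 2*E*(6 + E) (r(E) = (2*E)*(6 + E) = 2*E*(6 + E))
c(Z) = 10 - 10*Z (c(Z) = (2*(-5)*(6 - 5))*(Z - 1) = (2*(-5)*1)*(-1 + Z) = -10*(-1 + Z) = 10 - 10*Z)
c(X) - 1*7792 = (10 - 10*(-22)) - 1*7792 = (10 + 220) - 7792 = 230 - 7792 = -7562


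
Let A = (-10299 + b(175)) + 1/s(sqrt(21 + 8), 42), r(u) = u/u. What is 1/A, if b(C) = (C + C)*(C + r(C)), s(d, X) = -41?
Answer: 41/2103340 ≈ 1.9493e-5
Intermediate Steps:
r(u) = 1
b(C) = 2*C*(1 + C) (b(C) = (C + C)*(C + 1) = (2*C)*(1 + C) = 2*C*(1 + C))
A = 2103340/41 (A = (-10299 + 2*175*(1 + 175)) + 1/(-41) = (-10299 + 2*175*176) - 1/41 = (-10299 + 61600) - 1/41 = 51301 - 1/41 = 2103340/41 ≈ 51301.)
1/A = 1/(2103340/41) = 41/2103340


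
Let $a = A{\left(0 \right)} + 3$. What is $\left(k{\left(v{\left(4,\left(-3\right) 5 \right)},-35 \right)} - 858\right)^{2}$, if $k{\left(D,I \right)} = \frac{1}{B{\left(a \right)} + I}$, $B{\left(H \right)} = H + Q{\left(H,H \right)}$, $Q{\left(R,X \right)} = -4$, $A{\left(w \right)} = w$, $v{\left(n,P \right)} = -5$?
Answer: $\frac{954130321}{1296} \approx 7.3621 \cdot 10^{5}$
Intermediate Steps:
$a = 3$ ($a = 0 + 3 = 3$)
$B{\left(H \right)} = -4 + H$ ($B{\left(H \right)} = H - 4 = -4 + H$)
$k{\left(D,I \right)} = \frac{1}{-1 + I}$ ($k{\left(D,I \right)} = \frac{1}{\left(-4 + 3\right) + I} = \frac{1}{-1 + I}$)
$\left(k{\left(v{\left(4,\left(-3\right) 5 \right)},-35 \right)} - 858\right)^{2} = \left(\frac{1}{-1 - 35} - 858\right)^{2} = \left(\frac{1}{-36} - 858\right)^{2} = \left(- \frac{1}{36} - 858\right)^{2} = \left(- \frac{30889}{36}\right)^{2} = \frac{954130321}{1296}$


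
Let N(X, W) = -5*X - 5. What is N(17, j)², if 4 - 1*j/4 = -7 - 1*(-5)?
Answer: 8100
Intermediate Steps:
j = 24 (j = 16 - 4*(-7 - 1*(-5)) = 16 - 4*(-7 + 5) = 16 - 4*(-2) = 16 + 8 = 24)
N(X, W) = -5 - 5*X
N(17, j)² = (-5 - 5*17)² = (-5 - 85)² = (-90)² = 8100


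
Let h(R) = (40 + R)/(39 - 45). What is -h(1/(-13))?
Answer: 173/26 ≈ 6.6538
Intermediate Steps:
h(R) = -20/3 - R/6 (h(R) = (40 + R)/(-6) = (40 + R)*(-⅙) = -20/3 - R/6)
-h(1/(-13)) = -(-20/3 - ⅙/(-13)) = -(-20/3 - ⅙*(-1/13)) = -(-20/3 + 1/78) = -1*(-173/26) = 173/26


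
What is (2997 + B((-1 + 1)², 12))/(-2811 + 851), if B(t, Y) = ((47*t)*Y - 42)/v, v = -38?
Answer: -14241/9310 ≈ -1.5296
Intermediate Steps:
B(t, Y) = 21/19 - 47*Y*t/38 (B(t, Y) = ((47*t)*Y - 42)/(-38) = (47*Y*t - 42)*(-1/38) = (-42 + 47*Y*t)*(-1/38) = 21/19 - 47*Y*t/38)
(2997 + B((-1 + 1)², 12))/(-2811 + 851) = (2997 + (21/19 - 47/38*12*(-1 + 1)²))/(-2811 + 851) = (2997 + (21/19 - 47/38*12*0²))/(-1960) = (2997 + (21/19 - 47/38*12*0))*(-1/1960) = (2997 + (21/19 + 0))*(-1/1960) = (2997 + 21/19)*(-1/1960) = (56964/19)*(-1/1960) = -14241/9310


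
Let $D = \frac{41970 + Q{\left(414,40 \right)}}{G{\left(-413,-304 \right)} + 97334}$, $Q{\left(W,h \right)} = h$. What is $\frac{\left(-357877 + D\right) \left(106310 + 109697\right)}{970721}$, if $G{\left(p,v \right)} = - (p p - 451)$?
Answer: $- \frac{2813249417589523}{35326478632} \approx -79636.0$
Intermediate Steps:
$G{\left(p,v \right)} = 451 - p^{2}$ ($G{\left(p,v \right)} = - (p^{2} - 451) = - (-451 + p^{2}) = 451 - p^{2}$)
$D = - \frac{21005}{36392}$ ($D = \frac{41970 + 40}{\left(451 - \left(-413\right)^{2}\right) + 97334} = \frac{42010}{\left(451 - 170569\right) + 97334} = \frac{42010}{-170118 + 97334} = \frac{42010}{-72784} = 42010 \left(- \frac{1}{72784}\right) = - \frac{21005}{36392} \approx -0.57719$)
$\frac{\left(-357877 + D\right) \left(106310 + 109697\right)}{970721} = \frac{\left(-357877 - \frac{21005}{36392}\right) \left(106310 + 109697\right)}{970721} = \left(- \frac{13023880789}{36392}\right) 216007 \cdot \frac{1}{970721} = \left(- \frac{2813249417589523}{36392}\right) \frac{1}{970721} = - \frac{2813249417589523}{35326478632}$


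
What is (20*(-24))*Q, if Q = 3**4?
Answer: -38880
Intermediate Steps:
Q = 81
(20*(-24))*Q = (20*(-24))*81 = -480*81 = -38880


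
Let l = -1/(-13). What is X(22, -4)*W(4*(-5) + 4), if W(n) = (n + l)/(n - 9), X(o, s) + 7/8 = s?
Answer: -621/200 ≈ -3.1050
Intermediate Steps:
l = 1/13 (l = -1*(-1/13) = 1/13 ≈ 0.076923)
X(o, s) = -7/8 + s
W(n) = (1/13 + n)/(-9 + n) (W(n) = (n + 1/13)/(n - 9) = (1/13 + n)/(-9 + n))
X(22, -4)*W(4*(-5) + 4) = (-7/8 - 4)*((1/13 + (4*(-5) + 4))/(-9 + (4*(-5) + 4))) = -39*(1/13 + (-20 + 4))/(8*(-9 + (-20 + 4))) = -39*(1/13 - 16)/(8*(-9 - 16)) = -39*(-207)/(8*(-25)*13) = -(-39)*(-207)/(200*13) = -39/8*207/325 = -621/200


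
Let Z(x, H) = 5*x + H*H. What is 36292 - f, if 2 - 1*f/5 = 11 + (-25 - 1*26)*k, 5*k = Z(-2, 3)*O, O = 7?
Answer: 36694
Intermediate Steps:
Z(x, H) = H² + 5*x (Z(x, H) = 5*x + H² = H² + 5*x)
k = -7/5 (k = ((3² + 5*(-2))*7)/5 = ((9 - 10)*7)/5 = (-1*7)/5 = (⅕)*(-7) = -7/5 ≈ -1.4000)
f = -402 (f = 10 - 5*(11 + (-25 - 1*26)*(-7/5)) = 10 - 5*(11 + (-25 - 26)*(-7/5)) = 10 - 5*(11 - 51*(-7/5)) = 10 - 5*(11 + 357/5) = 10 - 5*412/5 = 10 - 412 = -402)
36292 - f = 36292 - 1*(-402) = 36292 + 402 = 36694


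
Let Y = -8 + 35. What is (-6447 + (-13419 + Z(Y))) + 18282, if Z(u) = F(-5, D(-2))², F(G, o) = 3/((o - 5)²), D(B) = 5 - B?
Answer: -25335/16 ≈ -1583.4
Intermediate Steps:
Y = 27
F(G, o) = 3/(-5 + o)² (F(G, o) = 3/((-5 + o)²) = 3/(-5 + o)²)
Z(u) = 9/16 (Z(u) = (3/(-5 + (5 - 1*(-2)))²)² = (3/(-5 + (5 + 2))²)² = (3/(-5 + 7)²)² = (3/2²)² = (3*(¼))² = (¾)² = 9/16)
(-6447 + (-13419 + Z(Y))) + 18282 = (-6447 + (-13419 + 9/16)) + 18282 = (-6447 - 214695/16) + 18282 = -317847/16 + 18282 = -25335/16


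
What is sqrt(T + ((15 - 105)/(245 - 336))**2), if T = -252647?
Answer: I*sqrt(2092161707)/91 ≈ 502.64*I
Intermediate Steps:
sqrt(T + ((15 - 105)/(245 - 336))**2) = sqrt(-252647 + ((15 - 105)/(245 - 336))**2) = sqrt(-252647 + (-90/(-91))**2) = sqrt(-252647 + (-90*(-1/91))**2) = sqrt(-252647 + (90/91)**2) = sqrt(-252647 + 8100/8281) = sqrt(-2092161707/8281) = I*sqrt(2092161707)/91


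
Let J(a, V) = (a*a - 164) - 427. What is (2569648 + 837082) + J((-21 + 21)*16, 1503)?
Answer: 3406139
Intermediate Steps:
J(a, V) = -591 + a² (J(a, V) = (a² - 164) - 427 = (-164 + a²) - 427 = -591 + a²)
(2569648 + 837082) + J((-21 + 21)*16, 1503) = (2569648 + 837082) + (-591 + ((-21 + 21)*16)²) = 3406730 + (-591 + (0*16)²) = 3406730 + (-591 + 0²) = 3406730 + (-591 + 0) = 3406730 - 591 = 3406139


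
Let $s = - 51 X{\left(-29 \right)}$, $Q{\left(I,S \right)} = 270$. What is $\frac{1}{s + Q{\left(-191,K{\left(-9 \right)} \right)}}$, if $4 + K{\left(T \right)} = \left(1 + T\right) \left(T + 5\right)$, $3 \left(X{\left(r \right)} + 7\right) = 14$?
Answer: $\frac{1}{389} \approx 0.0025707$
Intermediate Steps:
$X{\left(r \right)} = - \frac{7}{3}$ ($X{\left(r \right)} = -7 + \frac{1}{3} \cdot 14 = -7 + \frac{14}{3} = - \frac{7}{3}$)
$K{\left(T \right)} = -4 + \left(1 + T\right) \left(5 + T\right)$ ($K{\left(T \right)} = -4 + \left(1 + T\right) \left(T + 5\right) = -4 + \left(1 + T\right) \left(5 + T\right)$)
$s = 119$ ($s = \left(-51\right) \left(- \frac{7}{3}\right) = 119$)
$\frac{1}{s + Q{\left(-191,K{\left(-9 \right)} \right)}} = \frac{1}{119 + 270} = \frac{1}{389}$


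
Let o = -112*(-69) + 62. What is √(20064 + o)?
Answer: √27854 ≈ 166.90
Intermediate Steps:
o = 7790 (o = 7728 + 62 = 7790)
√(20064 + o) = √(20064 + 7790) = √27854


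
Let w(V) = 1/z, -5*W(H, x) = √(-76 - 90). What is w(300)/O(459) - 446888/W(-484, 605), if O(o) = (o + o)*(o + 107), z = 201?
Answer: 1/104437188 - 1117220*I*√166/83 ≈ 9.5751e-9 - 1.7343e+5*I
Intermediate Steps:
W(H, x) = -I*√166/5 (W(H, x) = -√(-76 - 90)/5 = -I*√166/5)
O(o) = 2*o*(107 + o) (O(o) = (2*o)*(107 + o) = 2*o*(107 + o))
w(V) = 1/201
w(300)/O(459) - 446888/W(-484, 605) = 1/(201*((2*459*(107 + 459)))) - 446888*5*I*√166/166 = 1/(201*((2*459*566))) - 1117220*I*√166/83 = (1/201)/519588 - 1117220*I*√166/83 = (1/201)*(1/519588) - 1117220*I*√166/83 = 1/104437188 - 1117220*I*√166/83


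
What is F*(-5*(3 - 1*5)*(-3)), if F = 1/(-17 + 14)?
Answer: 10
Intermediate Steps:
F = -1/3 (F = 1/(-3) = -1/3 ≈ -0.33333)
F*(-5*(3 - 1*5)*(-3)) = -(-5*(3 - 1*5))*(-3)/3 = -(-5*(3 - 5))*(-3)/3 = -(-5*(-2))*(-3)/3 = -10*(-3)/3 = -1/3*(-30) = 10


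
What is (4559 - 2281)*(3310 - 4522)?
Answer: -2760936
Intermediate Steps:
(4559 - 2281)*(3310 - 4522) = 2278*(-1212) = -2760936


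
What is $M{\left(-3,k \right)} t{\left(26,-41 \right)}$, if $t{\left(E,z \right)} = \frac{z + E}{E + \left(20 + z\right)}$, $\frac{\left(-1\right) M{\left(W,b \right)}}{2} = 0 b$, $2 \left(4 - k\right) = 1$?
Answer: $0$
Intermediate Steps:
$k = \frac{7}{2}$ ($k = 4 - \frac{1}{2} = \frac{7}{2} \approx 3.5$)
$M{\left(W,b \right)} = 0$ ($M{\left(W,b \right)} = - 2 \cdot 0 b = \left(-2\right) 0 = 0$)
$t{\left(E,z \right)} = \frac{E + z}{20 + E + z}$
$M{\left(-3,k \right)} t{\left(26,-41 \right)} = 0 \frac{26 - 41}{20 + 26 - 41} = 0 \cdot \frac{1}{5} \left(-15\right) = 0 \left(-3\right) = 0$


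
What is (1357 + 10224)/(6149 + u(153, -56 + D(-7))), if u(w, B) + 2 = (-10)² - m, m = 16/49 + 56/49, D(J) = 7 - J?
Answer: 567469/306031 ≈ 1.8543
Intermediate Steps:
m = 72/49 (m = 16*(1/49) + 56*(1/49) = 16/49 + 8/7 = 72/49 ≈ 1.4694)
u(w, B) = 4730/49 (u(w, B) = -2 + ((-10)² - 1*72/49) = -2 + (100 - 72/49) = -2 + 4828/49 = 4730/49)
(1357 + 10224)/(6149 + u(153, -56 + D(-7))) = (1357 + 10224)/(6149 + 4730/49) = 11581/(306031/49) = 11581*(49/306031) = 567469/306031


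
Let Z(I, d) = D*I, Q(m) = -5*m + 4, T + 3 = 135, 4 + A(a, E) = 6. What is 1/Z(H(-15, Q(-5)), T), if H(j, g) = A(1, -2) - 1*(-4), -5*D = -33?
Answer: 5/198 ≈ 0.025253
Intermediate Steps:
D = 33/5 (D = -⅕*(-33) = 33/5 ≈ 6.6000)
A(a, E) = 2 (A(a, E) = -4 + 6 = 2)
T = 132 (T = -3 + 135 = 132)
Q(m) = 4 - 5*m
H(j, g) = 6 (H(j, g) = 2 - 1*(-4) = 2 + 4 = 6)
Z(I, d) = 33*I/5
1/Z(H(-15, Q(-5)), T) = 1/((33/5)*6) = 1/(198/5) = 5/198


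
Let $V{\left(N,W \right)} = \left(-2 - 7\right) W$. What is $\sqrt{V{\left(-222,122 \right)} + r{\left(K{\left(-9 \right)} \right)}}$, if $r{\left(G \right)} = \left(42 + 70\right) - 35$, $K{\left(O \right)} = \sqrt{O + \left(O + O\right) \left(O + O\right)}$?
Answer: $i \sqrt{1021} \approx 31.953 i$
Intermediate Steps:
$K{\left(O \right)} = \sqrt{O + 4 O^{2}}$ ($K{\left(O \right)} = \sqrt{O + 2 O 2 O} = \sqrt{O + 4 O^{2}}$)
$r{\left(G \right)} = 77$ ($r{\left(G \right)} = 112 - 35 = 77$)
$V{\left(N,W \right)} = - 9 W$
$\sqrt{V{\left(-222,122 \right)} + r{\left(K{\left(-9 \right)} \right)}} = \sqrt{\left(-9\right) 122 + 77} = \sqrt{-1098 + 77} = \sqrt{-1021} = i \sqrt{1021}$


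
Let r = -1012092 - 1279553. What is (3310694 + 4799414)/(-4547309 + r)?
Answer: -4055054/3419477 ≈ -1.1859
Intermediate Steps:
r = -2291645
(3310694 + 4799414)/(-4547309 + r) = (3310694 + 4799414)/(-4547309 - 2291645) = 8110108/(-6838954) = 8110108*(-1/6838954) = -4055054/3419477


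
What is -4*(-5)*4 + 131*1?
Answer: 211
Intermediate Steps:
-4*(-5)*4 + 131*1 = 20*4 + 131 = 80 + 131 = 211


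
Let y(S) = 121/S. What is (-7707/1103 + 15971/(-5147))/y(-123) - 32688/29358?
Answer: 10244431201670/1120389453491 ≈ 9.1436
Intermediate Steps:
(-7707/1103 + 15971/(-5147))/y(-123) - 32688/29358 = (-7707/1103 + 15971/(-5147))/((121/(-123))) - 32688/29358 = (-7707*1/1103 + 15971*(-1/5147))/((121*(-1/123))) - 32688*1/29358 = (-7707/1103 - 15971/5147)/(-121/123) - 1816/1631 = -57283942/5677141*(-123/121) - 1816/1631 = 7045924866/686934061 - 1816/1631 = 10244431201670/1120389453491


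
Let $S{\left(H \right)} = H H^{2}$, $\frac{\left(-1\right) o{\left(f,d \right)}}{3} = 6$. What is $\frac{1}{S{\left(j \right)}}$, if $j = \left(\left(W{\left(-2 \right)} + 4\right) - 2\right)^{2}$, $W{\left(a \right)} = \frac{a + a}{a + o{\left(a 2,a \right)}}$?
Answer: $\frac{15625}{1771561} \approx 0.0088199$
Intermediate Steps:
$o{\left(f,d \right)} = -18$ ($o{\left(f,d \right)} = \left(-3\right) 6 = -18$)
$W{\left(a \right)} = \frac{2 a}{-18 + a}$ ($W{\left(a \right)} = \frac{a + a}{a - 18} = \frac{2 a}{-18 + a}$)
$j = \frac{121}{25}$ ($j = \left(\left(2 \left(-2\right) \frac{1}{-18 - 2} + 4\right) - 2\right)^{2} = \left(\left(2 \left(-2\right) \frac{1}{-20} + 4\right) - 2\right)^{2} = \left(\left(2 \left(-2\right) \left(- \frac{1}{20}\right) + 4\right) - 2\right)^{2} = \left(\left(\frac{1}{5} + 4\right) - 2\right)^{2} = \left(\frac{21}{5} - 2\right)^{2} = \left(\frac{11}{5}\right)^{2} = \frac{121}{25} \approx 4.84$)
$S{\left(H \right)} = H^{3}$
$\frac{1}{S{\left(j \right)}} = \frac{1}{\left(\frac{121}{25}\right)^{3}} = \frac{1}{\frac{1771561}{15625}} = \frac{15625}{1771561}$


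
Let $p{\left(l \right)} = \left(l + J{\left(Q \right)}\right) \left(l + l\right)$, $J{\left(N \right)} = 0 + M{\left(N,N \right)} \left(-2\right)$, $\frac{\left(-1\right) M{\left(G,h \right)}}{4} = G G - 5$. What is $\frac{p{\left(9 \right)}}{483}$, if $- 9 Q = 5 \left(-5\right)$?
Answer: $\frac{4978}{4347} \approx 1.1452$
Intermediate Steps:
$Q = \frac{25}{9}$ ($Q = - \frac{5 \left(-5\right)}{9} = \left(- \frac{1}{9}\right) \left(-25\right) = \frac{25}{9} \approx 2.7778$)
$M{\left(G,h \right)} = 20 - 4 G^{2}$ ($M{\left(G,h \right)} = - 4 \left(G G - 5\right) = - 4 \left(G^{2} - 5\right) = - 4 \left(-5 + G^{2}\right) = 20 - 4 G^{2}$)
$J{\left(N \right)} = -40 + 8 N^{2}$ ($J{\left(N \right)} = 0 + \left(20 - 4 N^{2}\right) \left(-2\right) = 0 + \left(-40 + 8 N^{2}\right) = -40 + 8 N^{2}$)
$p{\left(l \right)} = 2 l \left(\frac{1760}{81} + l\right)$ ($p{\left(l \right)} = \left(l - \left(40 - 8 \left(\frac{25}{9}\right)^{2}\right)\right) \left(l + l\right) = \left(l + \left(-40 + 8 \cdot \frac{625}{81}\right)\right) 2 l = \left(l + \left(-40 + \frac{5000}{81}\right)\right) 2 l = \left(l + \frac{1760}{81}\right) 2 l = \left(\frac{1760}{81} + l\right) 2 l = 2 l \left(\frac{1760}{81} + l\right)$)
$\frac{p{\left(9 \right)}}{483} = \frac{\frac{2}{81} \cdot 9 \left(1760 + 81 \cdot 9\right)}{483} = \frac{2}{81} \cdot 9 \left(1760 + 729\right) \frac{1}{483} = \frac{2}{81} \cdot 9 \cdot 2489 \cdot \frac{1}{483} = \frac{4978}{9} \cdot \frac{1}{483} = \frac{4978}{4347}$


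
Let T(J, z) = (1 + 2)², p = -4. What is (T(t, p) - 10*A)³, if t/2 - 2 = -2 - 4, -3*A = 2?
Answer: 103823/27 ≈ 3845.3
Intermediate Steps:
A = -⅔ (A = -⅓*2 = -⅔ ≈ -0.66667)
t = -8 (t = 4 + 2*(-2 - 4) = 4 + 2*(-6) = 4 - 12 = -8)
T(J, z) = 9 (T(J, z) = 3² = 9)
(T(t, p) - 10*A)³ = (9 - 10*(-2)/3)³ = (9 - 1*(-20/3))³ = (9 + 20/3)³ = (47/3)³ = 103823/27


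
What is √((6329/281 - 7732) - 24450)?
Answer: I*√2539344453/281 ≈ 179.33*I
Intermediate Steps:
√((6329/281 - 7732) - 24450) = √(-2166363/281 - 24450) = √(-9036813/281) = I*√2539344453/281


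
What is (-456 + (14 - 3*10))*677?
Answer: -319544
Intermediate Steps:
(-456 + (14 - 3*10))*677 = (-456 + (14 - 30))*677 = (-456 - 16)*677 = -472*677 = -319544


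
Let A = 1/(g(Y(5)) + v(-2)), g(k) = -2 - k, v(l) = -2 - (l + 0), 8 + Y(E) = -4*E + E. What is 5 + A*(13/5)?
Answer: 538/105 ≈ 5.1238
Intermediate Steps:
Y(E) = -8 - 3*E (Y(E) = -8 + (-4*E + E) = -8 - 3*E)
v(l) = -2 - l
A = 1/21 (A = 1/((-2 - (-8 - 3*5)) + (-2 - 1*(-2))) = 1/((-2 - (-8 - 15)) + (-2 + 2)) = 1/((-2 - 1*(-23)) + 0) = 1/((-2 + 23) + 0) = 1/(21 + 0) = 1/21 ≈ 0.047619)
5 + A*(13/5) = 5 + (13/5)/21 = 5 + (13*(⅕))/21 = 5 + (1/21)*(13/5) = 5 + 13/105 = 538/105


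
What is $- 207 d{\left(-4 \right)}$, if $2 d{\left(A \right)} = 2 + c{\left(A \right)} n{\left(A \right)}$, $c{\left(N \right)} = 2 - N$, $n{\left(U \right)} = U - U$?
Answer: $-207$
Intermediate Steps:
$n{\left(U \right)} = 0$
$d{\left(A \right)} = 1$ ($d{\left(A \right)} = \frac{2 + \left(2 - A\right) 0}{2} = \frac{2 + 0}{2} = \frac{1}{2} \cdot 2 = 1$)
$- 207 d{\left(-4 \right)} = \left(-207\right) 1 = -207$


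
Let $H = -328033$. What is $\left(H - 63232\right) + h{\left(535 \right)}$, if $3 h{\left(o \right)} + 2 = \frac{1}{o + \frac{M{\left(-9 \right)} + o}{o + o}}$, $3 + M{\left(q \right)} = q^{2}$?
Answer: $- \frac{672659629141}{1719189} \approx -3.9127 \cdot 10^{5}$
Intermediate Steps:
$M{\left(q \right)} = -3 + q^{2}$
$h{\left(o \right)} = - \frac{2}{3} + \frac{1}{3 \left(o + \frac{78 + o}{2 o}\right)}$ ($h{\left(o \right)} = - \frac{2}{3} + \frac{1}{3 \left(o + \frac{\left(-3 + \left(-9\right)^{2}\right) + o}{o + o}\right)} = - \frac{2}{3} + \frac{1}{3 \left(o + \frac{\left(-3 + 81\right) + o}{2 o}\right)} = - \frac{2}{3} + \frac{1}{3 \left(o + \left(78 + o\right) \frac{1}{2 o}\right)} = - \frac{2}{3} + \frac{1}{3 \left(o + \frac{78 + o}{2 o}\right)}$)
$\left(H - 63232\right) + h{\left(535 \right)} = \left(-328033 - 63232\right) + \frac{4 \left(-39 - 535^{2}\right)}{3 \left(78 + 535 + 2 \cdot 535^{2}\right)} = \left(-328033 - 63232\right) + \frac{4 \left(-39 - 286225\right)}{3 \left(78 + 535 + 2 \cdot 286225\right)} = \left(-328033 - 63232\right) + \frac{4 \left(-39 - 286225\right)}{3 \left(78 + 535 + 572450\right)} = -391265 + \frac{4}{3} \cdot \frac{1}{573063} \left(-286264\right) = -391265 - \frac{1145056}{1719189} = - \frac{672659629141}{1719189}$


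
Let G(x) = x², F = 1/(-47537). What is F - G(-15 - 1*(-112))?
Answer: -447275634/47537 ≈ -9409.0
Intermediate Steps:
F = -1/47537 ≈ -2.1036e-5
F - G(-15 - 1*(-112)) = -1/47537 - (-15 - 1*(-112))² = -1/47537 - (-15 + 112)² = -1/47537 - 1*97² = -1/47537 - 1*9409 = -1/47537 - 9409 = -447275634/47537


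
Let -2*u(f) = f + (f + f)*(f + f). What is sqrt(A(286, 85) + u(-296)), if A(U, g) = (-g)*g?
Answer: I*sqrt(182309) ≈ 426.98*I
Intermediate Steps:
A(U, g) = -g**2
u(f) = -2*f**2 - f/2 (u(f) = -(f + (f + f)*(f + f))/2 = -(f + (2*f)*(2*f))/2 = -(f + 4*f**2)/2 = -2*f**2 - f/2)
sqrt(A(286, 85) + u(-296)) = sqrt(-1*85**2 - 1/2*(-296)*(1 + 4*(-296))) = sqrt(-1*7225 - 1/2*(-296)*(1 - 1184)) = sqrt(-7225 - 1/2*(-296)*(-1183)) = sqrt(-7225 - 175084) = sqrt(-182309) = I*sqrt(182309)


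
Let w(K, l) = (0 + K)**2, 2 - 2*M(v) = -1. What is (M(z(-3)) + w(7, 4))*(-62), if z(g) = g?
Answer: -3131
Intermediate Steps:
M(v) = 3/2 (M(v) = 1 - 1/2*(-1) = 1 + 1/2 = 3/2)
w(K, l) = K**2
(M(z(-3)) + w(7, 4))*(-62) = (3/2 + 7**2)*(-62) = (3/2 + 49)*(-62) = (101/2)*(-62) = -3131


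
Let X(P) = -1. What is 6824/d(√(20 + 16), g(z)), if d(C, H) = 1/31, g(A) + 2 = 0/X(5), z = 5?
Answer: 211544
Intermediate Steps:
g(A) = -2 (g(A) = -2 + 0/(-1) = -2 + 0*(-1) = -2 + 0 = -2)
d(C, H) = 1/31
6824/d(√(20 + 16), g(z)) = 6824/(1/31) = 6824*31 = 211544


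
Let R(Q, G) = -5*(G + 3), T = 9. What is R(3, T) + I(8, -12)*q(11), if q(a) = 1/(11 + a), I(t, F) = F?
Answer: -666/11 ≈ -60.545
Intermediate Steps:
R(Q, G) = -15 - 5*G (R(Q, G) = -5*(3 + G) = -15 - 5*G)
R(3, T) + I(8, -12)*q(11) = (-15 - 5*9) - 12/(11 + 11) = (-15 - 45) - 12/22 = -60 - 12*1/22 = -60 - 6/11 = -666/11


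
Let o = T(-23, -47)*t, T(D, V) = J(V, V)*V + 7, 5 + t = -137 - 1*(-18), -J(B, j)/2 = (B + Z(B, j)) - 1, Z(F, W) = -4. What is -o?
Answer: -605244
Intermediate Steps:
J(B, j) = 10 - 2*B (J(B, j) = -2*((B - 4) - 1) = -2*((-4 + B) - 1) = -2*(-5 + B) = 10 - 2*B)
t = -124 (t = -5 + (-137 - 1*(-18)) = -5 + (-137 + 18) = -5 - 119 = -124)
T(D, V) = 7 + V*(10 - 2*V) (T(D, V) = (10 - 2*V)*V + 7 = V*(10 - 2*V) + 7 = 7 + V*(10 - 2*V))
o = 605244 (o = (7 - 2*(-47)*(-5 - 47))*(-124) = (7 - 2*(-47)*(-52))*(-124) = (7 - 4888)*(-124) = -4881*(-124) = 605244)
-o = -1*605244 = -605244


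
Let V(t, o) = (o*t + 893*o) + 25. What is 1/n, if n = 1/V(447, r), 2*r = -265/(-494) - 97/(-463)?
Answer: 60014380/114361 ≈ 524.78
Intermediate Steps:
r = 170613/457444 (r = (-265/(-494) - 97/(-463))/2 = (-265*(-1/494) - 97*(-1/463))/2 = (265/494 + 97/463)/2 = (1/2)*(170613/228722) = 170613/457444 ≈ 0.37297)
V(t, o) = 25 + 893*o + o*t (V(t, o) = (893*o + o*t) + 25 = 25 + 893*o + o*t)
n = 114361/60014380 (n = 1/(25 + 893*(170613/457444) + (170613/457444)*447) = 1/(25 + 8018811/24076 + 76264011/457444) = 1/(60014380/114361) = 114361/60014380 ≈ 0.0019056)
1/n = 1/(114361/60014380) = 60014380/114361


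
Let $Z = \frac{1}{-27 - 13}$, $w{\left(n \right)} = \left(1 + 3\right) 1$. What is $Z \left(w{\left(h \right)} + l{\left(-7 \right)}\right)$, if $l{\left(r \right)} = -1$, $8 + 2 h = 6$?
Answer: $- \frac{3}{40} \approx -0.075$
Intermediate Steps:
$h = -1$ ($h = -4 + \frac{1}{2} \cdot 6 = -4 + 3 = -1$)
$w{\left(n \right)} = 4$ ($w{\left(n \right)} = 4 \cdot 1 = 4$)
$Z = - \frac{1}{40}$ ($Z = \frac{1}{-40} = - \frac{1}{40} \approx -0.025$)
$Z \left(w{\left(h \right)} + l{\left(-7 \right)}\right) = - \frac{4 - 1}{40} = \left(- \frac{1}{40}\right) 3 = - \frac{3}{40}$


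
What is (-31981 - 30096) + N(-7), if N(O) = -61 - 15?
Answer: -62153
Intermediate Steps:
N(O) = -76
(-31981 - 30096) + N(-7) = (-31981 - 30096) - 76 = -62077 - 76 = -62153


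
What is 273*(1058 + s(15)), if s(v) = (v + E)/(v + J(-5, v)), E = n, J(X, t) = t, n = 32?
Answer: 2892617/10 ≈ 2.8926e+5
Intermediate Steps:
E = 32
s(v) = (32 + v)/(2*v) (s(v) = (v + 32)/(v + v) = (32 + v)/((2*v)) = (32 + v)*(1/(2*v)) = (32 + v)/(2*v))
273*(1058 + s(15)) = 273*(1058 + (½)*(32 + 15)/15) = 273*(1058 + (½)*(1/15)*47) = 273*(1058 + 47/30) = 273*(31787/30) = 2892617/10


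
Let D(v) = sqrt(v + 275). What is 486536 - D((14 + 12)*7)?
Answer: 486536 - sqrt(457) ≈ 4.8651e+5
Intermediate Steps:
D(v) = sqrt(275 + v)
486536 - D((14 + 12)*7) = 486536 - sqrt(275 + (14 + 12)*7) = 486536 - sqrt(275 + 26*7) = 486536 - sqrt(275 + 182) = 486536 - sqrt(457)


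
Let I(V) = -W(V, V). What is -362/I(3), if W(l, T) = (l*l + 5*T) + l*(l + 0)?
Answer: 362/33 ≈ 10.970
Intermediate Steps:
W(l, T) = 2*l² + 5*T (W(l, T) = (l² + 5*T) + l*l = (l² + 5*T) + l² = 2*l² + 5*T)
I(V) = -5*V - 2*V² (I(V) = -(2*V² + 5*V) = -5*V - 2*V²)
-362/I(3) = -362*1/(3*(-5 - 2*3)) = -362*1/(3*(-5 - 6)) = -362/(3*(-11)) = -362/(-33) = -362*(-1/33) = 362/33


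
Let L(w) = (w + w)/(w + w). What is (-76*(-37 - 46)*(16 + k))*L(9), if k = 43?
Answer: 372172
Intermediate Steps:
L(w) = 1 (L(w) = (2*w)/((2*w)) = (2*w)*(1/(2*w)) = 1)
(-76*(-37 - 46)*(16 + k))*L(9) = -76*(-37 - 46)*(16 + 43)*1 = -(-6308)*59*1 = -76*(-4897)*1 = 372172*1 = 372172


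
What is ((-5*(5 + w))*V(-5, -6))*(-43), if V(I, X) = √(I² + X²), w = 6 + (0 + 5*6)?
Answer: 8815*√61 ≈ 68847.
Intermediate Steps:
w = 36 (w = 6 + (0 + 30) = 6 + 30 = 36)
((-5*(5 + w))*V(-5, -6))*(-43) = ((-5*(5 + 36))*√((-5)² + (-6)²))*(-43) = ((-5*41)*√(25 + 36))*(-43) = -205*√61*(-43) = 8815*√61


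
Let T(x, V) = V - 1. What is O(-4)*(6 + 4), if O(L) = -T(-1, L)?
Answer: 50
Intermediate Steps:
T(x, V) = -1 + V
O(L) = 1 - L (O(L) = -(-1 + L) = 1 - L)
O(-4)*(6 + 4) = (1 - 1*(-4))*(6 + 4) = (1 + 4)*10 = 5*10 = 50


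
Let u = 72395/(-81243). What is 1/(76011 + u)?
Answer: 81243/6175289278 ≈ 1.3156e-5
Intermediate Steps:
u = -72395/81243 (u = 72395*(-1/81243) = -72395/81243 ≈ -0.89109)
1/(76011 + u) = 1/(76011 - 72395/81243) = 1/(6175289278/81243) = 81243/6175289278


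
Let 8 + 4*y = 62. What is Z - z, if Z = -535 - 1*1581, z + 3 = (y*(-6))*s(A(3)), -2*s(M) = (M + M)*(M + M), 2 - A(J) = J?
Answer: -2275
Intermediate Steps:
y = 27/2 (y = -2 + (1/4)*62 = -2 + 31/2 = 27/2 ≈ 13.500)
A(J) = 2 - J
s(M) = -2*M**2 (s(M) = -(M + M)*(M + M)/2 = -2*M*2*M/2 = -2*M**2)
z = 159 (z = -3 + ((27/2)*(-6))*(-2*(2 - 1*3)**2) = -3 - (-162)*(2 - 3)**2 = -3 - (-162)*(-1)**2 = -3 - (-162) = -3 - 81*(-2) = -3 + 162 = 159)
Z = -2116 (Z = -535 - 1581 = -2116)
Z - z = -2116 - 1*159 = -2116 - 159 = -2275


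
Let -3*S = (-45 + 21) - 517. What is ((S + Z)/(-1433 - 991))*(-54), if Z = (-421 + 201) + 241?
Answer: 453/101 ≈ 4.4851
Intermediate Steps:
S = 541/3 (S = -((-45 + 21) - 517)/3 = -(-24 - 517)/3 = -⅓*(-541) = 541/3 ≈ 180.33)
Z = 21 (Z = -220 + 241 = 21)
((S + Z)/(-1433 - 991))*(-54) = ((541/3 + 21)/(-1433 - 991))*(-54) = ((604/3)/(-2424))*(-54) = ((604/3)*(-1/2424))*(-54) = -151/1818*(-54) = 453/101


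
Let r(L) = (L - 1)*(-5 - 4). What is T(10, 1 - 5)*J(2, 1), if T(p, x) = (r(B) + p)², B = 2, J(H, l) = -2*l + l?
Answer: -1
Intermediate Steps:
J(H, l) = -l
r(L) = 9 - 9*L (r(L) = (-1 + L)*(-9) = 9 - 9*L)
T(p, x) = (-9 + p)² (T(p, x) = ((9 - 9*2) + p)² = ((9 - 18) + p)² = (-9 + p)²)
T(10, 1 - 5)*J(2, 1) = (-9 + 10)²*(-1*1) = 1²*(-1) = 1*(-1) = -1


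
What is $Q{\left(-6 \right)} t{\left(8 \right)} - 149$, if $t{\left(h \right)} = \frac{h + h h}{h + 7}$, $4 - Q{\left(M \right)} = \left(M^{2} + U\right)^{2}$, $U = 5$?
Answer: $- \frac{40993}{5} \approx -8198.6$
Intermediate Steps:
$Q{\left(M \right)} = 4 - \left(5 + M^{2}\right)^{2}$ ($Q{\left(M \right)} = 4 - \left(M^{2} + 5\right)^{2} = 4 - \left(5 + M^{2}\right)^{2}$)
$t{\left(h \right)} = \frac{h + h^{2}}{7 + h}$
$Q{\left(-6 \right)} t{\left(8 \right)} - 149 = \left(4 - \left(5 + \left(-6\right)^{2}\right)^{2}\right) \frac{8 \left(1 + 8\right)}{7 + 8} - 149 = \left(4 - \left(5 + 36\right)^{2}\right) 8 \cdot \frac{1}{15} \cdot 9 - 149 = \left(4 - 41^{2}\right) 8 \cdot \frac{1}{15} \cdot 9 - 149 = \left(4 - 1681\right) \frac{24}{5} - 149 = \left(-1677\right) \frac{24}{5} - 149 = - \frac{40248}{5} - 149 = - \frac{40993}{5}$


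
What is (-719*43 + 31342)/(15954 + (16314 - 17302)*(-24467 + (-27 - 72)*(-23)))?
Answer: 425/21939674 ≈ 1.9371e-5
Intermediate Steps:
(-719*43 + 31342)/(15954 + (16314 - 17302)*(-24467 + (-27 - 72)*(-23))) = (-30917 + 31342)/(15954 - 988*(-24467 - 99*(-23))) = 425/(15954 - 988*(-24467 + 2277)) = 425/(15954 - 988*(-22190)) = 425/(15954 + 21923720) = 425/21939674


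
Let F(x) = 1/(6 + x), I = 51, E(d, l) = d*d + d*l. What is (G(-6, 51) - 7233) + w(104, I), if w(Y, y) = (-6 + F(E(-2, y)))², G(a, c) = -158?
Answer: -62251615/8464 ≈ -7354.9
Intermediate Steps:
E(d, l) = d² + d*l
w(Y, y) = (-6 + 1/(10 - 2*y))² (w(Y, y) = (-6 + 1/(6 - 2*(-2 + y)))² = (-6 + 1/(6 + (4 - 2*y)))² = (-6 + 1/(10 - 2*y))²)
(G(-6, 51) - 7233) + w(104, I) = (-158 - 7233) + (-59 + 12*51)²/(4*(-5 + 51)²) = -7391 + (¼)*(-59 + 612)²/46² = -7391 + (¼)*553²*(1/2116) = -7391 + (¼)*305809*(1/2116) = -7391 + 305809/8464 = -62251615/8464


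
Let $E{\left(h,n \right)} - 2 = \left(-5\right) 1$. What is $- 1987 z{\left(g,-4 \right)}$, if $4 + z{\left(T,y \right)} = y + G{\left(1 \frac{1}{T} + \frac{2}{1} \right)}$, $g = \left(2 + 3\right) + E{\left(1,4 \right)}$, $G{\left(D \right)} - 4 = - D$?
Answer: $\frac{25831}{2} \approx 12916.0$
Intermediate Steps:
$E{\left(h,n \right)} = -3$ ($E{\left(h,n \right)} = 2 - 5 = -3$)
$G{\left(D \right)} = 4 - D$
$g = 2$ ($g = \left(2 + 3\right) - 3 = 5 - 3 = 2$)
$z{\left(T,y \right)} = -2 + y - \frac{1}{T}$ ($z{\left(T,y \right)} = -4 - \left(-2 + \frac{1}{T} - y\right) = -4 + \left(y + \left(4 - \left(\frac{1}{T} + 2\right)\right)\right) = -4 + \left(y + \left(4 - \left(2 + \frac{1}{T}\right)\right)\right) = -4 + \left(y + \left(2 - \frac{1}{T}\right)\right) = -4 + \left(2 + y - \frac{1}{T}\right) = -2 + y - \frac{1}{T}$)
$- 1987 z{\left(g,-4 \right)} = - 1987 \left(-2 - 4 - \frac{1}{2}\right) = \left(-1987\right) \left(- \frac{13}{2}\right) = \frac{25831}{2}$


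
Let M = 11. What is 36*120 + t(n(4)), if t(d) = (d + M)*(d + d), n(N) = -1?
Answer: 4300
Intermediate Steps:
t(d) = 2*d*(11 + d) (t(d) = (d + 11)*(d + d) = (11 + d)*(2*d) = 2*d*(11 + d))
36*120 + t(n(4)) = 36*120 + 2*(-1)*(11 - 1) = 4320 + 2*(-1)*10 = 4320 - 20 = 4300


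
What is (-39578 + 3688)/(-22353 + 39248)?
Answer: -7178/3379 ≈ -2.1243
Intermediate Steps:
(-39578 + 3688)/(-22353 + 39248) = -35890/16895 = -35890*1/16895 = -7178/3379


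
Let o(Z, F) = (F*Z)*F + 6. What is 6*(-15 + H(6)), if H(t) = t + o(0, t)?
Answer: -18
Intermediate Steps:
o(Z, F) = 6 + Z*F² (o(Z, F) = Z*F² + 6 = 6 + Z*F²)
H(t) = 6 + t (H(t) = t + (6 + 0*t²) = t + (6 + 0) = t + 6 = 6 + t)
6*(-15 + H(6)) = 6*(-15 + (6 + 6)) = 6*(-15 + 12) = 6*(-3) = -18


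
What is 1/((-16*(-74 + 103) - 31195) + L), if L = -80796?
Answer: -1/112455 ≈ -8.8924e-6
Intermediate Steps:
1/((-16*(-74 + 103) - 31195) + L) = 1/((-16*(-74 + 103) - 31195) - 80796) = 1/((-16*29 - 31195) - 80796) = 1/((-464 - 31195) - 80796) = 1/(-31659 - 80796) = 1/(-112455) = -1/112455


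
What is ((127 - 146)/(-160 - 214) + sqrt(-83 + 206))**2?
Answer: 17205109/139876 + 19*sqrt(123)/187 ≈ 124.13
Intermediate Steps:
((127 - 146)/(-160 - 214) + sqrt(-83 + 206))**2 = (-19/(-374) + sqrt(123))**2 = (-19*(-1/374) + sqrt(123))**2 = (19/374 + sqrt(123))**2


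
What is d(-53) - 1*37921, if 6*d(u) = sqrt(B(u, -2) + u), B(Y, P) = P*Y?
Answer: -37921 + sqrt(53)/6 ≈ -37920.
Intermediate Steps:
d(u) = sqrt(-u)/6 (d(u) = sqrt(-2*u + u)/6 = sqrt(-u)/6)
d(-53) - 1*37921 = sqrt(-1*(-53))/6 - 1*37921 = sqrt(53)/6 - 37921 = -37921 + sqrt(53)/6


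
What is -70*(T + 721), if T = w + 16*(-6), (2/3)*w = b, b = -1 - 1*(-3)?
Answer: -43960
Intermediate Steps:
b = 2 (b = -1 + 3 = 2)
w = 3 (w = (3/2)*2 = 3)
T = -93 (T = 3 + 16*(-6) = 3 - 96 = -93)
-70*(T + 721) = -70*(-93 + 721) = -70*628 = -43960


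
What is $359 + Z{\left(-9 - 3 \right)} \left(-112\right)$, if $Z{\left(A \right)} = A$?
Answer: $1703$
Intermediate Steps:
$359 + Z{\left(-9 - 3 \right)} \left(-112\right) = 359 + \left(-9 - 3\right) \left(-112\right) = 359 - -1344 = 359 + 1344 = 1703$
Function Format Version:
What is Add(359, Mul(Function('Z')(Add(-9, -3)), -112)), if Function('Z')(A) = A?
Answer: 1703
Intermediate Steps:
Add(359, Mul(Function('Z')(Add(-9, -3)), -112)) = Add(359, Mul(Add(-9, -3), -112)) = Add(359, Mul(-12, -112)) = Add(359, 1344) = 1703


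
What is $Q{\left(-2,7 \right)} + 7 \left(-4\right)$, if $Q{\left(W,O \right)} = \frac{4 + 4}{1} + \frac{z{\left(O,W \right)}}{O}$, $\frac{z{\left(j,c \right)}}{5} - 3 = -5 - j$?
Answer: $- \frac{185}{7} \approx -26.429$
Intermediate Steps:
$z{\left(j,c \right)} = -10 - 5 j$ ($z{\left(j,c \right)} = 15 + 5 \left(-5 - j\right) = 15 - \left(25 + 5 j\right) = -10 - 5 j$)
$Q{\left(W,O \right)} = 8 + \frac{-10 - 5 O}{O}$ ($Q{\left(W,O \right)} = \frac{4 + 4}{1} + \frac{-10 - 5 O}{O} = 8 \cdot 1 + \frac{-10 - 5 O}{O} = 8 + \frac{-10 - 5 O}{O}$)
$Q{\left(-2,7 \right)} + 7 \left(-4\right) = \left(3 - \frac{10}{7}\right) + 7 \left(-4\right) = \left(3 - \frac{10}{7}\right) - 28 = \frac{11}{7} - 28 = - \frac{185}{7}$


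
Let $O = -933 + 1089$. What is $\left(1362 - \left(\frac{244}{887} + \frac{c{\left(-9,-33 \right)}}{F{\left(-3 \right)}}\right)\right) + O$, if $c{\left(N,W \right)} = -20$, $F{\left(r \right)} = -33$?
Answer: $\frac{44407586}{29271} \approx 1517.1$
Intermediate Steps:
$O = 156$
$\left(1362 - \left(\frac{244}{887} + \frac{c{\left(-9,-33 \right)}}{F{\left(-3 \right)}}\right)\right) + O = \left(1362 - \left(\frac{244}{887} - \frac{20}{-33}\right)\right) + 156 = \left(1362 - \left(244 \cdot \frac{1}{887} - - \frac{20}{33}\right)\right) + 156 = \left(1362 - \left(\frac{244}{887} + \frac{20}{33}\right)\right) + 156 = \left(1362 - \frac{25792}{29271}\right) + 156 = \frac{39841310}{29271} + 156 = \frac{44407586}{29271}$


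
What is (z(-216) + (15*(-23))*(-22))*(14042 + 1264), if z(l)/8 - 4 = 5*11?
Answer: 123396972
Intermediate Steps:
z(l) = 472 (z(l) = 32 + 8*(5*11) = 32 + 8*55 = 32 + 440 = 472)
(z(-216) + (15*(-23))*(-22))*(14042 + 1264) = (472 + (15*(-23))*(-22))*(14042 + 1264) = (472 - 345*(-22))*15306 = (472 + 7590)*15306 = 8062*15306 = 123396972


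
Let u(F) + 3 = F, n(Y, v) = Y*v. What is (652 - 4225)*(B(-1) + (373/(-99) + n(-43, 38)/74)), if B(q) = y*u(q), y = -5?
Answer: 8505328/407 ≈ 20898.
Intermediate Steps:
u(F) = -3 + F
B(q) = 15 - 5*q (B(q) = -5*(-3 + q) = 15 - 5*q)
(652 - 4225)*(B(-1) + (373/(-99) + n(-43, 38)/74)) = (652 - 4225)*((15 - 5*(-1)) + (373/(-99) - 43*38/74)) = -3573*((15 + 5) + (373*(-1/99) - 1634*1/74)) = -3573*(20 + (-373/99 - 817/37)) = -3573*(20 - 94684/3663) = -3573*(-21424/3663) = 8505328/407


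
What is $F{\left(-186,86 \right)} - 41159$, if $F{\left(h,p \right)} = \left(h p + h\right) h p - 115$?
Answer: $258805998$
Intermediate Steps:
$F{\left(h,p \right)} = -115 + h p \left(h + h p\right)$ ($F{\left(h,p \right)} = \left(h + h p\right) h p - 115 = h \left(h + h p\right) p - 115 = h p \left(h + h p\right) - 115 = -115 + h p \left(h + h p\right)$)
$F{\left(-186,86 \right)} - 41159 = \left(-115 + 86 \left(-186\right)^{2} + \left(-186\right)^{2} \cdot 86^{2}\right) - 41159 = \left(-115 + 86 \cdot 34596 + 34596 \cdot 7396\right) - 41159 = \left(-115 + 2975256 + 255872016\right) - 41159 = 258847157 - 41159 = 258805998$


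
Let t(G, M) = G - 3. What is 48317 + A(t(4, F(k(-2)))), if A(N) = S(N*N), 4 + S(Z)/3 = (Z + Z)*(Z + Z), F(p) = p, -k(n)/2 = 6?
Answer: 48317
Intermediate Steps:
k(n) = -12 (k(n) = -2*6 = -12)
S(Z) = -12 + 12*Z² (S(Z) = -12 + 3*((Z + Z)*(Z + Z)) = -12 + 3*((2*Z)*(2*Z)) = -12 + 3*(4*Z²) = -12 + 12*Z²)
t(G, M) = -3 + G
A(N) = -12 + 12*N⁴ (A(N) = -12 + 12*(N*N)² = -12 + 12*(N²)² = -12 + 12*N⁴)
48317 + A(t(4, F(k(-2)))) = 48317 + (-12 + 12*(-3 + 4)⁴) = 48317 + (-12 + 12*1⁴) = 48317 + (-12 + 12*1) = 48317 + (-12 + 12) = 48317 + 0 = 48317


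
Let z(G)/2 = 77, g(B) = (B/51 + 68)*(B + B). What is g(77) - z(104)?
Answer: 538076/51 ≈ 10551.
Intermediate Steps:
g(B) = 2*B*(68 + B/51) (g(B) = (B*(1/51) + 68)*(2*B) = (B/51 + 68)*(2*B) = (68 + B/51)*(2*B) = 2*B*(68 + B/51))
z(G) = 154 (z(G) = 2*77 = 154)
g(77) - z(104) = (2/51)*77*(3468 + 77) - 1*154 = (2/51)*77*3545 - 154 = 545930/51 - 154 = 538076/51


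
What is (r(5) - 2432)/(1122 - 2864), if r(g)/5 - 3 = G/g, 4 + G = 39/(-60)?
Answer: 48433/34840 ≈ 1.3902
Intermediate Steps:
G = -93/20 (G = -4 + 39/(-60) = -4 + 39*(-1/60) = -4 - 13/20 = -93/20 ≈ -4.6500)
r(g) = 15 - 93/(4*g) (r(g) = 15 + 5*(-93/(20*g)) = 15 - 93/(4*g))
(r(5) - 2432)/(1122 - 2864) = ((15 - 93/4/5) - 2432)/(1122 - 2864) = ((15 - 93/4*⅕) - 2432)/(-1742) = ((15 - 93/20) - 2432)*(-1/1742) = (207/20 - 2432)*(-1/1742) = -48433/20*(-1/1742) = 48433/34840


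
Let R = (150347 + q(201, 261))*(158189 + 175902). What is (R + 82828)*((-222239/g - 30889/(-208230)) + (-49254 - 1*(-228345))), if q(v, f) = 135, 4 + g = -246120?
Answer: 23072445323276067847202347/2562520026 ≈ 9.0038e+15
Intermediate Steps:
g = -246124 (g = -4 - 246120 = -246124)
R = 50274681862 (R = (150347 + 135)*(158189 + 175902) = 150482*334091 = 50274681862)
(R + 82828)*((-222239/g - 30889/(-208230)) + (-49254 - 1*(-228345))) = (50274681862 + 82828)*((-222239/(-246124) - 30889/(-208230)) + (-49254 - 1*(-228345))) = 50274764690*((-222239*(-1/246124) - 30889*(-1/208230)) + (-49254 + 228345)) = 50274764690*((222239/246124 + 30889/208230) + 179091) = 50274764690*(26939675603/25625200260 + 179091) = 50274764690*(4589269679439263/25625200260) = 23072445323276067847202347/2562520026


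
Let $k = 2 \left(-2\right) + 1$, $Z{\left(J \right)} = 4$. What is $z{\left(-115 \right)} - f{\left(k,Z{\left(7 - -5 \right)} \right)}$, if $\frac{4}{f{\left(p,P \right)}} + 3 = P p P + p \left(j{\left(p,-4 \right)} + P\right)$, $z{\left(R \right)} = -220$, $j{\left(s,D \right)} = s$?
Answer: $- \frac{5938}{27} \approx -219.93$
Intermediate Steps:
$k = -3$ ($k = -4 + 1 = -3$)
$f{\left(p,P \right)} = \frac{4}{-3 + p P^{2} + p \left(P + p\right)}$ ($f{\left(p,P \right)} = \frac{4}{-3 + \left(P p P + p \left(p + P\right)\right)} = \frac{4}{-3 + \left(p P^{2} + p \left(P + p\right)\right)} = \frac{4}{-3 + p P^{2} + p \left(P + p\right)}$)
$z{\left(-115 \right)} - f{\left(k,Z{\left(7 - -5 \right)} \right)} = -220 - \frac{4}{-3 + \left(-3\right)^{2} + 4 \left(-3\right) - 3 \cdot 4^{2}} = -220 - \frac{4}{-3 + 9 - 12 - 48} = -220 - \frac{4}{-54} = -220 - 4 \left(- \frac{1}{54}\right) = -220 - - \frac{2}{27} = -220 + \frac{2}{27} = - \frac{5938}{27}$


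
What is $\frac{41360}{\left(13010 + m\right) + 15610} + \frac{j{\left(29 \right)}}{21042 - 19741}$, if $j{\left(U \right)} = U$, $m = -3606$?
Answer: $\frac{2478853}{1479237} \approx 1.6758$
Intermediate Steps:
$\frac{41360}{\left(13010 + m\right) + 15610} + \frac{j{\left(29 \right)}}{21042 - 19741} = \frac{41360}{\left(13010 - 3606\right) + 15610} + \frac{29}{21042 - 19741} = \frac{41360}{9404 + 15610} + \frac{29}{1301} = \frac{41360}{25014} + 29 \cdot \frac{1}{1301} = 41360 \cdot \frac{1}{25014} + \frac{29}{1301} = \frac{1880}{1137} + \frac{29}{1301} = \frac{2478853}{1479237}$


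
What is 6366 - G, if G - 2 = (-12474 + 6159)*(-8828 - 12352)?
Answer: -133745336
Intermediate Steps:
G = 133751702 (G = 2 + (-12474 + 6159)*(-8828 - 12352) = 2 - 6315*(-21180) = 2 + 133751700 = 133751702)
6366 - G = 6366 - 1*133751702 = 6366 - 133751702 = -133745336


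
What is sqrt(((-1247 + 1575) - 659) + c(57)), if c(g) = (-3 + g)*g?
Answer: sqrt(2747) ≈ 52.412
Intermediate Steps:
c(g) = g*(-3 + g)
sqrt(((-1247 + 1575) - 659) + c(57)) = sqrt(((-1247 + 1575) - 659) + 57*(-3 + 57)) = sqrt((328 - 659) + 57*54) = sqrt(-331 + 3078) = sqrt(2747)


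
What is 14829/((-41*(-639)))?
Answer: 4943/8733 ≈ 0.56601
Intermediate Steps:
14829/((-41*(-639))) = 14829/26199 = 14829*(1/26199) = 4943/8733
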